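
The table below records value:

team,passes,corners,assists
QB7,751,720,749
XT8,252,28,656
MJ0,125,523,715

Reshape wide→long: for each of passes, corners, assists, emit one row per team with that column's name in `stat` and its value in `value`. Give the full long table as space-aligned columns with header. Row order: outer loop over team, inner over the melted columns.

team  stat     value
QB7   passes   751  
QB7   corners  720  
QB7   assists  749  
XT8   passes   252  
XT8   corners  28   
XT8   assists  656  
MJ0   passes   125  
MJ0   corners  523  
MJ0   assists  715  

Each (team, column) pair becomes one row: 3 × 3 = 9 rows.
For example, (QB7, passes) → value=751.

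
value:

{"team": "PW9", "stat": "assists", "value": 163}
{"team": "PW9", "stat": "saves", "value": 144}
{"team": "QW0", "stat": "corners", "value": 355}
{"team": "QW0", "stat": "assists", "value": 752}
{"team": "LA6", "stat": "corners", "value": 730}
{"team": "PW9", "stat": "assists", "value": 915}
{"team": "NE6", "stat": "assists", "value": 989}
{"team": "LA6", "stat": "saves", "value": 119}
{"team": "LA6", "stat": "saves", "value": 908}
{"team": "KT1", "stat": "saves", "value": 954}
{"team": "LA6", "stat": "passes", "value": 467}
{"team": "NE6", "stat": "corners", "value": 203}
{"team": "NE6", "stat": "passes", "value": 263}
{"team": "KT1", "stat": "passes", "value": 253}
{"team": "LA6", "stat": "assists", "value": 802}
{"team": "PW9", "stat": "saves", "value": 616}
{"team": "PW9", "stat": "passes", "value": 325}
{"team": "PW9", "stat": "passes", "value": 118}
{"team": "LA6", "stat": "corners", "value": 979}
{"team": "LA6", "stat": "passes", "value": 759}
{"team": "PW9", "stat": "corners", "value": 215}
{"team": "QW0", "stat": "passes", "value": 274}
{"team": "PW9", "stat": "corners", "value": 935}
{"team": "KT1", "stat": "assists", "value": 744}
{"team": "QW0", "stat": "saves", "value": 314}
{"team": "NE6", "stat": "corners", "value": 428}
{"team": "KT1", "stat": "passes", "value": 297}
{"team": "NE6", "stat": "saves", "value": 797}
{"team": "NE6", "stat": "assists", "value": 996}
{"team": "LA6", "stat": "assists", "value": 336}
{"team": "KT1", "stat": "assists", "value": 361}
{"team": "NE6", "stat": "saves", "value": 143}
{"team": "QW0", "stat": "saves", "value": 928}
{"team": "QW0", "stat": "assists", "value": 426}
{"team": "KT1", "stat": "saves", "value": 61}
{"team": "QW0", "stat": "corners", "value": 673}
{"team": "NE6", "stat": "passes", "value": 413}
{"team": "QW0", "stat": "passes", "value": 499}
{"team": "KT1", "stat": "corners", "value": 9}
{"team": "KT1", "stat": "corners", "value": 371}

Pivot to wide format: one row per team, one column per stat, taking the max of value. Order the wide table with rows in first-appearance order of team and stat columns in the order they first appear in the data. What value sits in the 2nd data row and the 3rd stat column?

With rows in first-appearance order of team, row 2 is team=QW0. stat columns in first-appearance order: assists, saves, corners, passes; column 3 is corners.
Long rows with team=QW0, stat=corners: max(355, 673) = 673.

673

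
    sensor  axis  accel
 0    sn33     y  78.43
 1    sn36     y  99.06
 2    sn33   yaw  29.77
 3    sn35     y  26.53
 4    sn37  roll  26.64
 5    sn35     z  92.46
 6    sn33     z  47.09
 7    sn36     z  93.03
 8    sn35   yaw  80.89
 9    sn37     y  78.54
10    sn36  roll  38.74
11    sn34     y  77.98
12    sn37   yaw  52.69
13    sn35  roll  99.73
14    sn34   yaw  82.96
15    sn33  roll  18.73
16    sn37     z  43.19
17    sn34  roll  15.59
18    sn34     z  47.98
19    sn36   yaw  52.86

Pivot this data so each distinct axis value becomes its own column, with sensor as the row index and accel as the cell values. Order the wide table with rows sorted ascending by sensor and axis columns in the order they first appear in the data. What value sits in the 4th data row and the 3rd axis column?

With rows sorted ascending by sensor, row 4 is sensor=sn36. axis columns in first-appearance order: y, yaw, roll, z; column 3 is roll.
Long rows with sensor=sn36, axis=roll: accel = 38.74.

38.74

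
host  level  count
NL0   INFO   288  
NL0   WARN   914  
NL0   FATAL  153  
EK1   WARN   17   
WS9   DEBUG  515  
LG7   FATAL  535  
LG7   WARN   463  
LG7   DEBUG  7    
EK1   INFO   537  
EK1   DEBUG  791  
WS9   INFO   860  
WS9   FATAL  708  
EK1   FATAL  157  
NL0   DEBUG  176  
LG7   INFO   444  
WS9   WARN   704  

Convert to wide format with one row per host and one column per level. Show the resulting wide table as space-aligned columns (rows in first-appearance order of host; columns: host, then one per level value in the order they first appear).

host  INFO  WARN  FATAL  DEBUG
NL0   288   914   153    176  
EK1   537   17    157    791  
WS9   860   704   708    515  
LG7   444   463   535    7    

Columns: host plus the 4 distinct level values (INFO, WARN, FATAL, DEBUG).
For example, row NL0 column INFO takes count=288 from the long row (NL0, INFO).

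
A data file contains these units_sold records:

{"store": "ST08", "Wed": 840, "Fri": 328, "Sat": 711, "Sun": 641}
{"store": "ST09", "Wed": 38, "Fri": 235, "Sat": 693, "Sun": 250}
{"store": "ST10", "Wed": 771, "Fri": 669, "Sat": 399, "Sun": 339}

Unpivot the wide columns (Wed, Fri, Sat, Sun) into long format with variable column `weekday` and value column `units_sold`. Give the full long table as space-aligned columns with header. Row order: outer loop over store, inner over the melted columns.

store  weekday  units_sold
ST08   Wed      840       
ST08   Fri      328       
ST08   Sat      711       
ST08   Sun      641       
ST09   Wed      38        
ST09   Fri      235       
ST09   Sat      693       
ST09   Sun      250       
ST10   Wed      771       
ST10   Fri      669       
ST10   Sat      399       
ST10   Sun      339       

Each (store, column) pair becomes one row: 3 × 4 = 12 rows.
For example, (ST08, Wed) → units_sold=840.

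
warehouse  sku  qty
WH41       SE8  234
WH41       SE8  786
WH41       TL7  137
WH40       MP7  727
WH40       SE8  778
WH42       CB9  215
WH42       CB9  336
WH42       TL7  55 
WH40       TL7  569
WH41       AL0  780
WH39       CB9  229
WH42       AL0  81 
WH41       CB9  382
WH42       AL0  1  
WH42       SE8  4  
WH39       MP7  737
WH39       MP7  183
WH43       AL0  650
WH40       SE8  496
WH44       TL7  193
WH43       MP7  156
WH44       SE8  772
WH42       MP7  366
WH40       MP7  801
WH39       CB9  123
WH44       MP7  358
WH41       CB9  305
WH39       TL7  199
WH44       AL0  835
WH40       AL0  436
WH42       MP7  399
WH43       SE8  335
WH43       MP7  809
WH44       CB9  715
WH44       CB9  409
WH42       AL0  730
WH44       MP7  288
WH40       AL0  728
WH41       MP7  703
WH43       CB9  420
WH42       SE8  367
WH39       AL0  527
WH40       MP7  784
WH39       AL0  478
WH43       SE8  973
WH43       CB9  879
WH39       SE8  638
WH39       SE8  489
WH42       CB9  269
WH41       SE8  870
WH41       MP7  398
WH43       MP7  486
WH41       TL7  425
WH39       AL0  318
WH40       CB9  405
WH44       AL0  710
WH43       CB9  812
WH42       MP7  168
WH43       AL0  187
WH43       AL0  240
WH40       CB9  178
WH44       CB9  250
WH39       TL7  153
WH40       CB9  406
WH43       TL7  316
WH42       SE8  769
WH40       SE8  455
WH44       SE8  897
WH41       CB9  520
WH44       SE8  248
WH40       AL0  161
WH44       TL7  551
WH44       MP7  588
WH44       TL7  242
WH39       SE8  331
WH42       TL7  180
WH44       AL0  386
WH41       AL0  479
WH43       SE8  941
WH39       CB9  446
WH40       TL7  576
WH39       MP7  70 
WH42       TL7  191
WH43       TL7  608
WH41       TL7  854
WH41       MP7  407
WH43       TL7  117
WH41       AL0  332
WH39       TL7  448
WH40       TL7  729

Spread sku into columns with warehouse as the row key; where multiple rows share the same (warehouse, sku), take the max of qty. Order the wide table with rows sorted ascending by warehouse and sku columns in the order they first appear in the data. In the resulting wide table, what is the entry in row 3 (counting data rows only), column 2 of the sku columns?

854

With rows sorted ascending by warehouse, row 3 is warehouse=WH41. sku columns in first-appearance order: SE8, TL7, MP7, CB9, AL0; column 2 is TL7.
Long rows with warehouse=WH41, sku=TL7: max(137, 425, 854) = 854.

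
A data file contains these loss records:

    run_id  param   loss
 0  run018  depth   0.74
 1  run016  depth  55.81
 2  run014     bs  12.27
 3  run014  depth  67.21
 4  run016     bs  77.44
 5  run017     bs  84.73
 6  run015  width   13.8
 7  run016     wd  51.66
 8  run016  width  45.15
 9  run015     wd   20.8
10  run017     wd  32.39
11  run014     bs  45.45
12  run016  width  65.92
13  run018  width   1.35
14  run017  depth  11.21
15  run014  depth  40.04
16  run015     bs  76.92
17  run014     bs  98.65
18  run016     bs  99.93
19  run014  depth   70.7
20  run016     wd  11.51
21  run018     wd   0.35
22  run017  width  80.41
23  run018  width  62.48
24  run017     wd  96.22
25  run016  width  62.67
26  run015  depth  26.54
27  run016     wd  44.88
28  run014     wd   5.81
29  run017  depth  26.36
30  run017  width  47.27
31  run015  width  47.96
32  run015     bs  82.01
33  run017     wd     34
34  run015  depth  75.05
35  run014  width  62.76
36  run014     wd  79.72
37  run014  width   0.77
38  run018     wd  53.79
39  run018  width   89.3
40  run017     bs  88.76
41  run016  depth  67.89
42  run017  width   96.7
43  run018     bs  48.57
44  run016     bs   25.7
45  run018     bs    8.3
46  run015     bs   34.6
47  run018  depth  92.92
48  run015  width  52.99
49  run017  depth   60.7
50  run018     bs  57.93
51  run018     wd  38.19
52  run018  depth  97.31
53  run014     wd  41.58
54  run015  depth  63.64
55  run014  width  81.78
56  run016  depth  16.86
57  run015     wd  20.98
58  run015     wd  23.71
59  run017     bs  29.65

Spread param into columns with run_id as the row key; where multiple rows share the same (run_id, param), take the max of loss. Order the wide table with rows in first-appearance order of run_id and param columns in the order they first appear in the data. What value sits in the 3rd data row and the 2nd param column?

98.65

With rows in first-appearance order of run_id, row 3 is run_id=run014. param columns in first-appearance order: depth, bs, width, wd; column 2 is bs.
Long rows with run_id=run014, param=bs: max(12.27, 45.45, 98.65) = 98.65.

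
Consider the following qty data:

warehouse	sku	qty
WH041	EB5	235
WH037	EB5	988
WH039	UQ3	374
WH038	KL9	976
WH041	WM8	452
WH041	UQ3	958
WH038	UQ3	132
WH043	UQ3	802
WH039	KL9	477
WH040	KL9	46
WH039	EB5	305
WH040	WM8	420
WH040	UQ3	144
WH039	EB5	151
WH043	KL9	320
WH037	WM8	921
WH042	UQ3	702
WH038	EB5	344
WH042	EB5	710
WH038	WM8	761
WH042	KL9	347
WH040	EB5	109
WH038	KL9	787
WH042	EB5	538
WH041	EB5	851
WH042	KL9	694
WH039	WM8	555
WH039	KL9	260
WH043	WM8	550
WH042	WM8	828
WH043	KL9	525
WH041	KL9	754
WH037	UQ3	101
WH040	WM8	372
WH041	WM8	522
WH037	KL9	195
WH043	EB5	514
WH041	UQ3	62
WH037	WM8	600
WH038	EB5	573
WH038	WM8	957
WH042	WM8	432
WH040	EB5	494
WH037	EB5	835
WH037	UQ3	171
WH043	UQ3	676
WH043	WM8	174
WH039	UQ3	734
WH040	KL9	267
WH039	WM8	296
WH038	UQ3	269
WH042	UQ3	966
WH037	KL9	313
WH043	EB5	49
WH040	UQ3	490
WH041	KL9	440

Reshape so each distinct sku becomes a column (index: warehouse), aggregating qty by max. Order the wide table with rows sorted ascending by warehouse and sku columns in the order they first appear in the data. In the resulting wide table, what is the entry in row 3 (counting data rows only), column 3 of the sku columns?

With rows sorted ascending by warehouse, row 3 is warehouse=WH039. sku columns in first-appearance order: EB5, UQ3, KL9, WM8; column 3 is KL9.
Long rows with warehouse=WH039, sku=KL9: max(477, 260) = 477.

477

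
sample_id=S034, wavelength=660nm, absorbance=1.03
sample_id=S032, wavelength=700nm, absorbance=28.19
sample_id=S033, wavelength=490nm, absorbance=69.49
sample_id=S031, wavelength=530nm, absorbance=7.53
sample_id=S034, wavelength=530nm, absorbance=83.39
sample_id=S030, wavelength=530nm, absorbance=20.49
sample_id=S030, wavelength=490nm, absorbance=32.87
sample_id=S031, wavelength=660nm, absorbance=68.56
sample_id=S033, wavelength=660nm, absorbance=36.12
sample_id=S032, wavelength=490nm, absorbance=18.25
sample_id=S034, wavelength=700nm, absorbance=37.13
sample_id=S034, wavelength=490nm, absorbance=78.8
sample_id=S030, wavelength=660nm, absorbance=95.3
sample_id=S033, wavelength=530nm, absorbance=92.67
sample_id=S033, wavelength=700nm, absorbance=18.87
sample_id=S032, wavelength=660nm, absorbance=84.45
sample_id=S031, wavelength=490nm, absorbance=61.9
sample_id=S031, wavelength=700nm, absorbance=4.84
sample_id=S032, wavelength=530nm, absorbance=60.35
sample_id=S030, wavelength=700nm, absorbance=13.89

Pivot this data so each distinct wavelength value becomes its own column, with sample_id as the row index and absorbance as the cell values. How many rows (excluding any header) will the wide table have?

5

5 distinct sample_id values → 5 rows.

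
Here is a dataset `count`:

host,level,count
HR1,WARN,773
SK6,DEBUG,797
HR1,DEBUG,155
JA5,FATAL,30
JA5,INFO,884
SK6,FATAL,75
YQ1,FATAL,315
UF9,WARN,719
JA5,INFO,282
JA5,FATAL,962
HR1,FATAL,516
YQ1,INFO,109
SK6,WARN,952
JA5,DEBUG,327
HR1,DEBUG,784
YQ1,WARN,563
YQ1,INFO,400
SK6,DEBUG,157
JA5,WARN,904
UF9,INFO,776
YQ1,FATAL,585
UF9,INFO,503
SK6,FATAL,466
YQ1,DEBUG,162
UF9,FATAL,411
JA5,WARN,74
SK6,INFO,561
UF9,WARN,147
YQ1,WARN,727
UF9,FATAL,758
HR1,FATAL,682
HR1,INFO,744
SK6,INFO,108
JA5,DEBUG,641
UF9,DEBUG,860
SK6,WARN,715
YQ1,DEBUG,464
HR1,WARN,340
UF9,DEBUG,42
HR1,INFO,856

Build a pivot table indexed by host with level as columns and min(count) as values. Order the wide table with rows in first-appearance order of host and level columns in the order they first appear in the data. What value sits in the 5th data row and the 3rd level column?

With rows in first-appearance order of host, row 5 is host=UF9. level columns in first-appearance order: WARN, DEBUG, FATAL, INFO; column 3 is FATAL.
Long rows with host=UF9, level=FATAL: min(411, 758) = 411.

411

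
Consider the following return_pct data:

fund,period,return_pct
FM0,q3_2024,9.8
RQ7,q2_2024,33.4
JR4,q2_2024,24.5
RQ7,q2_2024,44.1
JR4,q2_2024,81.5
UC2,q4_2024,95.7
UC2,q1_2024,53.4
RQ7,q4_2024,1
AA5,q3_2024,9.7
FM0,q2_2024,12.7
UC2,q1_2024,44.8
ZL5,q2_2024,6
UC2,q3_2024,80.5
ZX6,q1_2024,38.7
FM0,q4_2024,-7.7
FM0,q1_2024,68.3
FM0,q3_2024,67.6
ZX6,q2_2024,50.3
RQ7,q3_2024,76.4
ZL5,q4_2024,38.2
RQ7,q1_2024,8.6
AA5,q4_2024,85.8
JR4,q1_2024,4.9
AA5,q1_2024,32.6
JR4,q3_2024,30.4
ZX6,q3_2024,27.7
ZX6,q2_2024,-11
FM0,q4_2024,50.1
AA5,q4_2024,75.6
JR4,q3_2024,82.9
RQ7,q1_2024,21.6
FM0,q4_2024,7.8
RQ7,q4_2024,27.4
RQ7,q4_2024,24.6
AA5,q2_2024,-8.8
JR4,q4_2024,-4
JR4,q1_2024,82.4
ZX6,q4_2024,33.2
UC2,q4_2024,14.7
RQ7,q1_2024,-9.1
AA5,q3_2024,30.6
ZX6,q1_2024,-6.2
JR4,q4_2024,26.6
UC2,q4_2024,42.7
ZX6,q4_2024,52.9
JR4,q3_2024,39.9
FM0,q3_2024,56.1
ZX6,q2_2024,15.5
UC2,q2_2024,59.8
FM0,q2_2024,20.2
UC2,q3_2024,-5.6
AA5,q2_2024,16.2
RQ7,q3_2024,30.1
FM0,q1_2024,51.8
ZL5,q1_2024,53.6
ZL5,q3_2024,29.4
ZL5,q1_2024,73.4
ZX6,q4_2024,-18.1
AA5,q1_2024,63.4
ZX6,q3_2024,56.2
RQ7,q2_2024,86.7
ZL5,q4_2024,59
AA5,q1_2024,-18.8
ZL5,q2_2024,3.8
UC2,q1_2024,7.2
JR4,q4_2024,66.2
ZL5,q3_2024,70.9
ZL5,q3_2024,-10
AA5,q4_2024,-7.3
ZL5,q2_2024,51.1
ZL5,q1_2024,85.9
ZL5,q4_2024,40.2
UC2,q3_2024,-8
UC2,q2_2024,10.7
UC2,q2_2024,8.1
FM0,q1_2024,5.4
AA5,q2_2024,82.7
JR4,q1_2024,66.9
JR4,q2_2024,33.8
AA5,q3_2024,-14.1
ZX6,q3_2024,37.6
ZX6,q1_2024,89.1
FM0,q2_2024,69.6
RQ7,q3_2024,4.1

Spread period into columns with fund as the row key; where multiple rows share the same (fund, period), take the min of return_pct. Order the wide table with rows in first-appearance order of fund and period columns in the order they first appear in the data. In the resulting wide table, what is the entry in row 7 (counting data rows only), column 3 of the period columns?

With rows in first-appearance order of fund, row 7 is fund=ZX6. period columns in first-appearance order: q3_2024, q2_2024, q4_2024, q1_2024; column 3 is q4_2024.
Long rows with fund=ZX6, period=q4_2024: min(33.2, 52.9, -18.1) = -18.1.

-18.1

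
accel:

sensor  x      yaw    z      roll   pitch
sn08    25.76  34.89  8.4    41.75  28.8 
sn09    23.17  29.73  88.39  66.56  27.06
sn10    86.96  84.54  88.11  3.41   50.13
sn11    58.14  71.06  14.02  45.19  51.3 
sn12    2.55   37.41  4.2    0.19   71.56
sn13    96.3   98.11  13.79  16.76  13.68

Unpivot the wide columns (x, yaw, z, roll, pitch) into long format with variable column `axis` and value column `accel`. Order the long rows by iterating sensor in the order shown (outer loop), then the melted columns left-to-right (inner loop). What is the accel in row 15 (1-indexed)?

30 rows total (6 × 5). Row 15: index ⌊(15-1)/5⌋ = 2 into sensor → sn10; (15-1) mod 5 = 4 into the melted columns → pitch.
So row 15 is (sn10, pitch, 50.13); accel = 50.13.

50.13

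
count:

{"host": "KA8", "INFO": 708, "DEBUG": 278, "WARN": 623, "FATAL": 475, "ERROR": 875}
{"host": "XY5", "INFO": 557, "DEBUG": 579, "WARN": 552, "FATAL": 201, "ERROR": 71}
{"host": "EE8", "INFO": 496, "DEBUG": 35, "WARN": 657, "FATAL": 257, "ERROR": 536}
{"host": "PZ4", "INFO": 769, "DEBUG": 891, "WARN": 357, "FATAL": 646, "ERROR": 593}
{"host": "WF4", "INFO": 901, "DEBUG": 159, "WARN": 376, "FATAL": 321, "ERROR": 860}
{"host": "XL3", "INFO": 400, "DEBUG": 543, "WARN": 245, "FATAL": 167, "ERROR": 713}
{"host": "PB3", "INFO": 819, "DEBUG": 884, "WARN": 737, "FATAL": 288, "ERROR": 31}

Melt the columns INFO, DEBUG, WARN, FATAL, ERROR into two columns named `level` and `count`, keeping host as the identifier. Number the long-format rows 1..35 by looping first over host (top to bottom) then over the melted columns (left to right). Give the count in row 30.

35 rows total (7 × 5). Row 30: index ⌊(30-1)/5⌋ = 5 into host → XL3; (30-1) mod 5 = 4 into the melted columns → ERROR.
So row 30 is (XL3, ERROR, 713); count = 713.

713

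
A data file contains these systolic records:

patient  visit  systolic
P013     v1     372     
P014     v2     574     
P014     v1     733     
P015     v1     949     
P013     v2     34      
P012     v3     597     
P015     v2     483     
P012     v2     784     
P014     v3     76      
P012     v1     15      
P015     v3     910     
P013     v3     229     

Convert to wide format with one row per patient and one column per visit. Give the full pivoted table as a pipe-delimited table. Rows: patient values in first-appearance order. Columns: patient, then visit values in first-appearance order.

| patient | v1 | v2 | v3 |
| P013 | 372 | 34 | 229 |
| P014 | 733 | 574 | 76 |
| P015 | 949 | 483 | 910 |
| P012 | 15 | 784 | 597 |

Columns: patient plus the 3 distinct visit values (v1, v2, v3).
For example, row P013 column v1 takes systolic=372 from the long row (P013, v1).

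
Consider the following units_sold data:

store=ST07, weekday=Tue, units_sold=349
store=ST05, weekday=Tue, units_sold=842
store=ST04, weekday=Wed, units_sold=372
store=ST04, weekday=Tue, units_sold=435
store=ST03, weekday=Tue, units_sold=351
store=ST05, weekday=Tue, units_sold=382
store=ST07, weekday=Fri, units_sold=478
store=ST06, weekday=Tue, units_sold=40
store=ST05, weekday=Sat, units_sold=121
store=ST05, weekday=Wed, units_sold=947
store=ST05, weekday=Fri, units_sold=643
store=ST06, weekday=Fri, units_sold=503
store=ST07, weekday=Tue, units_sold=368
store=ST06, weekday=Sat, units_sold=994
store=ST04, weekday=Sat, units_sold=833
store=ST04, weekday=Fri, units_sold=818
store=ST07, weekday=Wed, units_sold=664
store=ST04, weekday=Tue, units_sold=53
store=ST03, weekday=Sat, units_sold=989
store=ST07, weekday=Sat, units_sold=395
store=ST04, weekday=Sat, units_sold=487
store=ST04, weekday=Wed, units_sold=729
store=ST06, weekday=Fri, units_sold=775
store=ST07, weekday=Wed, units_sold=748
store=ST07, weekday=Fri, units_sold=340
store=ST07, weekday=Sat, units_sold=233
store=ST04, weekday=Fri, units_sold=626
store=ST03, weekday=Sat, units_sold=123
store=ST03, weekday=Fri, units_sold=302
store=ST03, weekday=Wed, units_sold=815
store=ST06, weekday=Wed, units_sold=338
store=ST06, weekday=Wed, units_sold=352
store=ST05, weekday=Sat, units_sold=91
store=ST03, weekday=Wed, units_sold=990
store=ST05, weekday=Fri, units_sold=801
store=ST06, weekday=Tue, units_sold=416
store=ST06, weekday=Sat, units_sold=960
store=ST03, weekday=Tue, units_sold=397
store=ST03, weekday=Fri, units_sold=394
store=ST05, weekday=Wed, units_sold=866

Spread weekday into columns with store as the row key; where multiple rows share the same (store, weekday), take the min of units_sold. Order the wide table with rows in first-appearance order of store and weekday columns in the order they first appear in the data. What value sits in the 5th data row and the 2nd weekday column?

338

With rows in first-appearance order of store, row 5 is store=ST06. weekday columns in first-appearance order: Tue, Wed, Fri, Sat; column 2 is Wed.
Long rows with store=ST06, weekday=Wed: min(338, 352) = 338.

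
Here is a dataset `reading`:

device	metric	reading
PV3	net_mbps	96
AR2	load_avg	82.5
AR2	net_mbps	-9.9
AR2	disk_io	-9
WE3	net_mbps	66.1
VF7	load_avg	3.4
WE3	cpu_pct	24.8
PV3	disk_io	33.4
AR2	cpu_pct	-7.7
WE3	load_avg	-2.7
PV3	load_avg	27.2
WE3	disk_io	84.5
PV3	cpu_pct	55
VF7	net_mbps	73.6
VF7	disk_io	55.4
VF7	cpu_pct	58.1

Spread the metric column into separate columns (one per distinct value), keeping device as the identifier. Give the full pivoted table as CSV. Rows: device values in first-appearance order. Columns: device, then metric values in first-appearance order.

Columns: device plus the 4 distinct metric values (net_mbps, load_avg, disk_io, cpu_pct).
For example, row PV3 column net_mbps takes reading=96 from the long row (PV3, net_mbps).

device,net_mbps,load_avg,disk_io,cpu_pct
PV3,96,27.2,33.4,55
AR2,-9.9,82.5,-9,-7.7
WE3,66.1,-2.7,84.5,24.8
VF7,73.6,3.4,55.4,58.1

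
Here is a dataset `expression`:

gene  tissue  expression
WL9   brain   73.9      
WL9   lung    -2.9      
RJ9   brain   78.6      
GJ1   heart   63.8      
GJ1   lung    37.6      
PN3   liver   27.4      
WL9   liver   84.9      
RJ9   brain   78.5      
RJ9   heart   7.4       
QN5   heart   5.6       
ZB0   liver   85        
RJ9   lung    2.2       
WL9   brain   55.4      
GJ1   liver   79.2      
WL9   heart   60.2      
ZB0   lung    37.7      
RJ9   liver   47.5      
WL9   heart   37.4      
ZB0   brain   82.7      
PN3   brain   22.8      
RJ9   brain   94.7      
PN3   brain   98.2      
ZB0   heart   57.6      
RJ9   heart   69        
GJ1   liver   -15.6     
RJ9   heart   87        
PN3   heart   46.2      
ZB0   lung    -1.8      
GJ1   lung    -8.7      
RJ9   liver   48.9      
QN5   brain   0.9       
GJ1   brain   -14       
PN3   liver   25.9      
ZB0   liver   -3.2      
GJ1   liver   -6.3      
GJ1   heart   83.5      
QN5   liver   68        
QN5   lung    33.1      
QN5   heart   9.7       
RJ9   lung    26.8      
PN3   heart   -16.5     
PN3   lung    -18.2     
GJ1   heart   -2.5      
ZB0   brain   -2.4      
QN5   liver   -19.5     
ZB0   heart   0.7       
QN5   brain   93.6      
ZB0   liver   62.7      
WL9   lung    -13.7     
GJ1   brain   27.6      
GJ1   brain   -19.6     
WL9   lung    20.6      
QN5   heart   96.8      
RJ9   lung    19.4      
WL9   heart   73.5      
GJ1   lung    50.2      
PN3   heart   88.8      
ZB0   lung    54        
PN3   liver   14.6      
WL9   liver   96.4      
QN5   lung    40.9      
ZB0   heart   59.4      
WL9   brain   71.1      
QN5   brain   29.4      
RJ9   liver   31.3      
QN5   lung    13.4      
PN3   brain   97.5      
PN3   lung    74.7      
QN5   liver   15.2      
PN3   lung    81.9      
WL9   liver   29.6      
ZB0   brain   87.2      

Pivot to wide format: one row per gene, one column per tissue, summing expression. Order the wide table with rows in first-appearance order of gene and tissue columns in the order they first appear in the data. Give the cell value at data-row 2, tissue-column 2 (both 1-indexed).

With rows in first-appearance order of gene, row 2 is gene=RJ9. tissue columns in first-appearance order: brain, lung, heart, liver; column 2 is lung.
Long rows with gene=RJ9, tissue=lung: 2.2 + 26.8 + 19.4 = 48.4.

48.4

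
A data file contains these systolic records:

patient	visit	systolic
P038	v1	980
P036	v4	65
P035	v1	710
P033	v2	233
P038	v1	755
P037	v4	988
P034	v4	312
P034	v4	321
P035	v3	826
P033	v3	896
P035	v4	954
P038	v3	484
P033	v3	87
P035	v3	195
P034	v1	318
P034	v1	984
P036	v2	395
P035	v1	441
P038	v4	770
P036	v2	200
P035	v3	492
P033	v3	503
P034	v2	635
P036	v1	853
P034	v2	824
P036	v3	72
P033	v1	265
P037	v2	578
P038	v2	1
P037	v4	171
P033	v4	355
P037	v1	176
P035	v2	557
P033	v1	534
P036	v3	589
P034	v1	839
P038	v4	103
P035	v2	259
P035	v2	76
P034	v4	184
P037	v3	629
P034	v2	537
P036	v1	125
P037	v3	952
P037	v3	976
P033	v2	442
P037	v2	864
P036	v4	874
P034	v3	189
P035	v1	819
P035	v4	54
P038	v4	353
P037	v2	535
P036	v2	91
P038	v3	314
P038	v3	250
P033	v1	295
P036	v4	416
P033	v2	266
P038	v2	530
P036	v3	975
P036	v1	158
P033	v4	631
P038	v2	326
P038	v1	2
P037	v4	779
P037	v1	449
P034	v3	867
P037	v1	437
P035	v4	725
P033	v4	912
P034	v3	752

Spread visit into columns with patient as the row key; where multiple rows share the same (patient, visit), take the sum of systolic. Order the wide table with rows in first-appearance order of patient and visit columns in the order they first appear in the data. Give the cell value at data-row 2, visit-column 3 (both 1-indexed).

686

With rows in first-appearance order of patient, row 2 is patient=P036. visit columns in first-appearance order: v1, v4, v2, v3; column 3 is v2.
Long rows with patient=P036, visit=v2: 395 + 200 + 91 = 686.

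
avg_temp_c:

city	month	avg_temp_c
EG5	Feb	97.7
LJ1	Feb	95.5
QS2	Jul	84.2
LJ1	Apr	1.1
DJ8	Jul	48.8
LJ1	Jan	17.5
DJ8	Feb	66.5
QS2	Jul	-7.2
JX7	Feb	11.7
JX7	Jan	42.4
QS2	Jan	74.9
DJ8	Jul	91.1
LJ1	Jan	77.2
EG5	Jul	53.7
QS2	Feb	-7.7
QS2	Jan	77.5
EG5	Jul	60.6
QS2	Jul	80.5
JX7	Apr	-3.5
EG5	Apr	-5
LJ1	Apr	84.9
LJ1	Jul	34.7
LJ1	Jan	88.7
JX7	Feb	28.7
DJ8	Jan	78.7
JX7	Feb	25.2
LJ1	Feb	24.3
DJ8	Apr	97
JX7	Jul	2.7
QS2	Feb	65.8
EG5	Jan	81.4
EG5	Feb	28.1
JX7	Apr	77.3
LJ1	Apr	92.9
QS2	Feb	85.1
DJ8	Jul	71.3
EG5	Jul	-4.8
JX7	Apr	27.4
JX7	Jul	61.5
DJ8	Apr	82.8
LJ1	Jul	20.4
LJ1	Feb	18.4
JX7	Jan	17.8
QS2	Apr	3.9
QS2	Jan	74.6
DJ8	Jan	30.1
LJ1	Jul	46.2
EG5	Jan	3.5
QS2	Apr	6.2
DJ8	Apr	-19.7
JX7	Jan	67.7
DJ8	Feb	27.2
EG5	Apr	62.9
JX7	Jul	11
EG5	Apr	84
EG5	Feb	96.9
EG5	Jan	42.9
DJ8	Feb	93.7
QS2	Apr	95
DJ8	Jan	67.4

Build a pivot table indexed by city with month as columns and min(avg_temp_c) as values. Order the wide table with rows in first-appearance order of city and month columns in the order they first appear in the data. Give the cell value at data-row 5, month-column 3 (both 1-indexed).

-3.5

With rows in first-appearance order of city, row 5 is city=JX7. month columns in first-appearance order: Feb, Jul, Apr, Jan; column 3 is Apr.
Long rows with city=JX7, month=Apr: min(-3.5, 77.3, 27.4) = -3.5.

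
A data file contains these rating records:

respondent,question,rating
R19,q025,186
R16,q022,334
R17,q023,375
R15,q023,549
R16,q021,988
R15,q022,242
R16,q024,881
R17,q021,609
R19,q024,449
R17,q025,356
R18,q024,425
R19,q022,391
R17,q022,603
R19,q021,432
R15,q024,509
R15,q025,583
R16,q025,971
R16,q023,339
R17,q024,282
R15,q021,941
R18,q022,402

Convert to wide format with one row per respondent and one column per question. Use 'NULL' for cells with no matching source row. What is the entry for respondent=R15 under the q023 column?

549

The long row with respondent=R15, question=q023 has rating=549.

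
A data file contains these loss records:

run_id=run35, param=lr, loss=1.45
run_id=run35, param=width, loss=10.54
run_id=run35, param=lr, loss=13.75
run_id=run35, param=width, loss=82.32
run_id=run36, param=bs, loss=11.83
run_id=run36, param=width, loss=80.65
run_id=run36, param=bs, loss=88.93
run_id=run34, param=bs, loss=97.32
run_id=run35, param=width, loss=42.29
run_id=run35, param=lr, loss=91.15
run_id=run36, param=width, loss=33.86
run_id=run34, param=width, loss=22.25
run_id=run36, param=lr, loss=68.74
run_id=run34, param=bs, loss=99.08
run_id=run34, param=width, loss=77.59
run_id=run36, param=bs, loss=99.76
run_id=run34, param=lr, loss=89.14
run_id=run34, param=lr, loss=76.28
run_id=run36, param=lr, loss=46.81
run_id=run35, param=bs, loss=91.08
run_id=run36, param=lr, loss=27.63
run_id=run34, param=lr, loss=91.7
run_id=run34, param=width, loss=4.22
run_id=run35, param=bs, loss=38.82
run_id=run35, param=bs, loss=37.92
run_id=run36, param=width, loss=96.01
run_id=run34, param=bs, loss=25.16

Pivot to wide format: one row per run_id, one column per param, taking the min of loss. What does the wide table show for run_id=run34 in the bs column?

25.16

Rows with run_id=run34 and param=bs: loss values are 97.32, 99.08, 25.16.
min(97.32, 99.08, 25.16) = 25.16.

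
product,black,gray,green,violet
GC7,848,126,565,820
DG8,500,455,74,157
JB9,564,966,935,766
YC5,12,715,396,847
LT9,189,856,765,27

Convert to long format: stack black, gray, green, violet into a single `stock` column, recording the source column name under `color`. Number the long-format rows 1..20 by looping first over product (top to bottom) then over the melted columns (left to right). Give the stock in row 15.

396

20 rows total (5 × 4). Row 15: index ⌊(15-1)/4⌋ = 3 into product → YC5; (15-1) mod 4 = 2 into the melted columns → green.
So row 15 is (YC5, green, 396); stock = 396.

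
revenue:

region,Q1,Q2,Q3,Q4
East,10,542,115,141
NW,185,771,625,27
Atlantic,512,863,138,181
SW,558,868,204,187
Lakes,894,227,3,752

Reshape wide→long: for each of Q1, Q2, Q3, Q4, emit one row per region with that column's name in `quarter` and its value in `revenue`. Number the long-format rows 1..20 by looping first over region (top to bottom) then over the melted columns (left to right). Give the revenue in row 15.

204

20 rows total (5 × 4). Row 15: index ⌊(15-1)/4⌋ = 3 into region → SW; (15-1) mod 4 = 2 into the melted columns → Q3.
So row 15 is (SW, Q3, 204); revenue = 204.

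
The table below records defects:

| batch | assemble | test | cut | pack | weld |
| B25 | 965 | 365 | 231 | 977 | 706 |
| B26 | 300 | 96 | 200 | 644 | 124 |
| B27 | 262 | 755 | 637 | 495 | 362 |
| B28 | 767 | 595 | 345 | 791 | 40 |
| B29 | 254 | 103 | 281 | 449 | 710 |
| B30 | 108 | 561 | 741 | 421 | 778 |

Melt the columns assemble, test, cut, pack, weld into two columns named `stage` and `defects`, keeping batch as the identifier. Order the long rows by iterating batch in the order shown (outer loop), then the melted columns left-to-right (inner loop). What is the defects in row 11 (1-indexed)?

262

30 rows total (6 × 5). Row 11: index ⌊(11-1)/5⌋ = 2 into batch → B27; (11-1) mod 5 = 0 into the melted columns → assemble.
So row 11 is (B27, assemble, 262); defects = 262.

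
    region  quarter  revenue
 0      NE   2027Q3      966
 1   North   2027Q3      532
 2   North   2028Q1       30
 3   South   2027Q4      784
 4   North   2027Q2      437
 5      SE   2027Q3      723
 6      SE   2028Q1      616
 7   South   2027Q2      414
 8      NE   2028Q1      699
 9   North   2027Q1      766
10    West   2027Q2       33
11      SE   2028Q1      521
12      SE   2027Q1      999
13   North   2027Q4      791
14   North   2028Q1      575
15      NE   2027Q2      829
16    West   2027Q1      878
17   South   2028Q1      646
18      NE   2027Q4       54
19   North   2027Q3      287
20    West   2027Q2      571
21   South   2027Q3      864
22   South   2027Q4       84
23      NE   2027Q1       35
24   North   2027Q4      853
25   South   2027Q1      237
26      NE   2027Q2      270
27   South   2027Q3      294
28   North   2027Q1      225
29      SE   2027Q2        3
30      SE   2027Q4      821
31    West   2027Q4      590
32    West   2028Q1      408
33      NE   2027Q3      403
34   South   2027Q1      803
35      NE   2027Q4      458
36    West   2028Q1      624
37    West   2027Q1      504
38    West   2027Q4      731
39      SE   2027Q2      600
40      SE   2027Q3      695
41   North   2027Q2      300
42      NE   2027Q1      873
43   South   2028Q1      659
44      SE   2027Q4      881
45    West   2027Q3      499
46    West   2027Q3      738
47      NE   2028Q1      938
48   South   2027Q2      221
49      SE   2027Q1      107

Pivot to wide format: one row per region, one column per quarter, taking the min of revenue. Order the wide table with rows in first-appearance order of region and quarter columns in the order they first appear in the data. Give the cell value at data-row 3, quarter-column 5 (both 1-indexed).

237

With rows in first-appearance order of region, row 3 is region=South. quarter columns in first-appearance order: 2027Q3, 2028Q1, 2027Q4, 2027Q2, 2027Q1; column 5 is 2027Q1.
Long rows with region=South, quarter=2027Q1: min(237, 803) = 237.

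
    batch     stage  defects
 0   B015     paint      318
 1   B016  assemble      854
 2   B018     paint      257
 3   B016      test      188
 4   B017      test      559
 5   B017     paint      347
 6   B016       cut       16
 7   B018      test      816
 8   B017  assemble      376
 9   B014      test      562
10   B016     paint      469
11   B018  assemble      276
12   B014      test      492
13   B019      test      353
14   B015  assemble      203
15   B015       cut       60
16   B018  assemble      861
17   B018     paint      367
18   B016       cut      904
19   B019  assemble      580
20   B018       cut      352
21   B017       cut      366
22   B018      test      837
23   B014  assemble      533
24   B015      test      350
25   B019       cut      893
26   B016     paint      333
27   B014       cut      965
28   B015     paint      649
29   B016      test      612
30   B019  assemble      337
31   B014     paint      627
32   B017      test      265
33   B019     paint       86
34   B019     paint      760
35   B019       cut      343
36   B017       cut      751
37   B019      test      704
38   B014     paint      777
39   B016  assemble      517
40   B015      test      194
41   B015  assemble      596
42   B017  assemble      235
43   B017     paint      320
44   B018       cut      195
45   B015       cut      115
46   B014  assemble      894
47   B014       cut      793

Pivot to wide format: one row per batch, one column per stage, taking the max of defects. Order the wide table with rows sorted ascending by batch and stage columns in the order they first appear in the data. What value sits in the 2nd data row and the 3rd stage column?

With rows sorted ascending by batch, row 2 is batch=B015. stage columns in first-appearance order: paint, assemble, test, cut; column 3 is test.
Long rows with batch=B015, stage=test: max(350, 194) = 350.

350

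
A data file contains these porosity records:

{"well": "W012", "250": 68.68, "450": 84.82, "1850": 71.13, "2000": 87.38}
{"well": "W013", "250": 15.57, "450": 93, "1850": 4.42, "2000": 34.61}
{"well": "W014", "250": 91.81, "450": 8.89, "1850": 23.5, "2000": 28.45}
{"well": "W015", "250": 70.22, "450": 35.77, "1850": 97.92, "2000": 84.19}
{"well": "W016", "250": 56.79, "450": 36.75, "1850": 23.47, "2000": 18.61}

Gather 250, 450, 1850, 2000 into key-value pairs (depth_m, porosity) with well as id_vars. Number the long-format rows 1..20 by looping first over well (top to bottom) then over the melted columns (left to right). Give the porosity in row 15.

97.92

20 rows total (5 × 4). Row 15: index ⌊(15-1)/4⌋ = 3 into well → W015; (15-1) mod 4 = 2 into the melted columns → 1850.
So row 15 is (W015, 1850, 97.92); porosity = 97.92.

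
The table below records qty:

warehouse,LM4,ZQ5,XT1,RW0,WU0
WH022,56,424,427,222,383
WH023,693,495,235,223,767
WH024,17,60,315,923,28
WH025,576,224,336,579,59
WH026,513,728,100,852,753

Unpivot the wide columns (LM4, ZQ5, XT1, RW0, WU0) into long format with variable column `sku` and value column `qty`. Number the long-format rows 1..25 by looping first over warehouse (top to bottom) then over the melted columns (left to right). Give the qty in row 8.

235

25 rows total (5 × 5). Row 8: index ⌊(8-1)/5⌋ = 1 into warehouse → WH023; (8-1) mod 5 = 2 into the melted columns → XT1.
So row 8 is (WH023, XT1, 235); qty = 235.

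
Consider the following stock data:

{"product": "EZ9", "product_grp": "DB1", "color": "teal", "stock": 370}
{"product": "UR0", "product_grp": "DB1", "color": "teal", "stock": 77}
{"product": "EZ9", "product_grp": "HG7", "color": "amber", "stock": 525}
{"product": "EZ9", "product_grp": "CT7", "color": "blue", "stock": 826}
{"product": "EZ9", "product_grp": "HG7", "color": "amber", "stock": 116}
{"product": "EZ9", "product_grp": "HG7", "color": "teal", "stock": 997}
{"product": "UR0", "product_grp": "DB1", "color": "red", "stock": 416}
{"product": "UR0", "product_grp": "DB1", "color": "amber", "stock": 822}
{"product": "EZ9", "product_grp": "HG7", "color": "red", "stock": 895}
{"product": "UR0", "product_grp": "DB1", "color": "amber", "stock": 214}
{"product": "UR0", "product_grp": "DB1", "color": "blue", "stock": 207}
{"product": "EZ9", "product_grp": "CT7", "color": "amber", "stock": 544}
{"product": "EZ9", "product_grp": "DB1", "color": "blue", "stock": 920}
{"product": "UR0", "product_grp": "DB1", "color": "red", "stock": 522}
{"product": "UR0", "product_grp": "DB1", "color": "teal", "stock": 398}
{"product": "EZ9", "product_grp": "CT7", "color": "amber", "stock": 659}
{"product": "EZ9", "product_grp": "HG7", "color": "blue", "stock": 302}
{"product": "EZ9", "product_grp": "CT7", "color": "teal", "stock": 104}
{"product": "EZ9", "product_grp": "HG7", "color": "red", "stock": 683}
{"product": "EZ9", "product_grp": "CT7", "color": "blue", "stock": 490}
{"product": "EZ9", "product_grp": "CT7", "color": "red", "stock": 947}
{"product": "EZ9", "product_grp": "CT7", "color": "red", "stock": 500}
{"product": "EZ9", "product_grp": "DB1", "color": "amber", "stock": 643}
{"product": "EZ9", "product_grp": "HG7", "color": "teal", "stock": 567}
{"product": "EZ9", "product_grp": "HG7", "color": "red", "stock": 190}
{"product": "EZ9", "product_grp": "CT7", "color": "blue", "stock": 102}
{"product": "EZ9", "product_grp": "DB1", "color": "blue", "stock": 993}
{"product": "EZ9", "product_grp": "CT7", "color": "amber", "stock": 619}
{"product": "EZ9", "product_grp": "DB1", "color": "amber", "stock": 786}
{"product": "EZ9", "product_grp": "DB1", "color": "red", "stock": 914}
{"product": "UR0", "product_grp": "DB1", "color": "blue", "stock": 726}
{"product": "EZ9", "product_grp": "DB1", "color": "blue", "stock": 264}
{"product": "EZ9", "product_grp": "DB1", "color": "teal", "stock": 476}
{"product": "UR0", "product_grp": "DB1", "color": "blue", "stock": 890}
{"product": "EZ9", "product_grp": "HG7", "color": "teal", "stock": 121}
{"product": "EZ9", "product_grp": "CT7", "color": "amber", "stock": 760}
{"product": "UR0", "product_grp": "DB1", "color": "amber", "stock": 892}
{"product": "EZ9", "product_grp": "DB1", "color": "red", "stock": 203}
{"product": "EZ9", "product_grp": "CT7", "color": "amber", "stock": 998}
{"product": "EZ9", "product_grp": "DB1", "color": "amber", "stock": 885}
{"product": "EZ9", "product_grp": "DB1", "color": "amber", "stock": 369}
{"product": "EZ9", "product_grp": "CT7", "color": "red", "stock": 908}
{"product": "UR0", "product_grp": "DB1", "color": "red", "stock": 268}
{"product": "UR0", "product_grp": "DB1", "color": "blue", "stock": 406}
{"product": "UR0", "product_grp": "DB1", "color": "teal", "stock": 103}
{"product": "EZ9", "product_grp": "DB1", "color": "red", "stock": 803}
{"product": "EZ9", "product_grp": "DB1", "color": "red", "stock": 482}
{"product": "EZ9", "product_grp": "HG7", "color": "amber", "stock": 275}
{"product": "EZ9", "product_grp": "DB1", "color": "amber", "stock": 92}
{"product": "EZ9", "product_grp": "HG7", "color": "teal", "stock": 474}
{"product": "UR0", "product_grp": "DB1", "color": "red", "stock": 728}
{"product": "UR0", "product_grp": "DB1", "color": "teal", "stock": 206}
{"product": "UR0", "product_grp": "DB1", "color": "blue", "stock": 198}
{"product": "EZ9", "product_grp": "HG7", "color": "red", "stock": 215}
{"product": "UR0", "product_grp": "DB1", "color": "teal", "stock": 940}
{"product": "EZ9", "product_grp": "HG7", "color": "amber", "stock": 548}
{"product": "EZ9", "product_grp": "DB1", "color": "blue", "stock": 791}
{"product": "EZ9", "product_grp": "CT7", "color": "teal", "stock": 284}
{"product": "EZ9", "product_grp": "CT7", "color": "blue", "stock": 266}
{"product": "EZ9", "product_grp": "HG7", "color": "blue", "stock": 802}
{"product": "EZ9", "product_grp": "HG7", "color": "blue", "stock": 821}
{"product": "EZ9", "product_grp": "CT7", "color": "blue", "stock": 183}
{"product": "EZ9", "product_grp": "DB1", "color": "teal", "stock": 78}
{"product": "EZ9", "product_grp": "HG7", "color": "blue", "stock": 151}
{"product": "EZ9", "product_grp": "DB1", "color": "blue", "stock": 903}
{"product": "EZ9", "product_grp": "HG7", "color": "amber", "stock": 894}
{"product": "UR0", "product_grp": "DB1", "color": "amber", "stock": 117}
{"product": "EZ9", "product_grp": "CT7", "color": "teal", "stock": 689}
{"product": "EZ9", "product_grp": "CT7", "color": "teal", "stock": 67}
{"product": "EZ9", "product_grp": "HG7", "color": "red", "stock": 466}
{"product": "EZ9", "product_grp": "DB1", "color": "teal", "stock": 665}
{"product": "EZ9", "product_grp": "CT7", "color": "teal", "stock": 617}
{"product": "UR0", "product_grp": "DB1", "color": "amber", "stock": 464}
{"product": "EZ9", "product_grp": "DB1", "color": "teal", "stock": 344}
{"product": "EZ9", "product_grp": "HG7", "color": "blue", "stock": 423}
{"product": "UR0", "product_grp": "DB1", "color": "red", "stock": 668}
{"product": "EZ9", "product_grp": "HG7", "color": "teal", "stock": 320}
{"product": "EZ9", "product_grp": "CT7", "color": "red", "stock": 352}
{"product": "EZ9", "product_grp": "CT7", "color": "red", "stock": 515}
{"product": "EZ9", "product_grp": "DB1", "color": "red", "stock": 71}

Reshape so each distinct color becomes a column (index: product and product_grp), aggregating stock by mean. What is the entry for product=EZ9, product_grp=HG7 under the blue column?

Rows with product=EZ9, product_grp=HG7 and color=blue: stock values are 302, 802, 821, 151, 423.
(302 + 802 + 821 + 151 + 423) / 5 = 499.80.

499.80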